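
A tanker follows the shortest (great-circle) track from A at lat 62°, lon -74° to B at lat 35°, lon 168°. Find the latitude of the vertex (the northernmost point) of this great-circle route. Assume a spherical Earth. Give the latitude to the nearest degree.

≈ 69°

The great circle lies in the plane with unit normal n̂ = (p₁ × p₂)/|p₁ × p₂|.
Here n̂_z ≈ -0.359; the vertex latitude is φ_max = arccos|n̂_z| ≈ 69.0°.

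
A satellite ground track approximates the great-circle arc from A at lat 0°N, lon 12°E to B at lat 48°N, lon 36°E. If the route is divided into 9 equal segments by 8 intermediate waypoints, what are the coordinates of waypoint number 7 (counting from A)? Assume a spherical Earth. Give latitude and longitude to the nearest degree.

Convert each endpoint to a unit vector on the sphere (x = cos φ cos λ, y = cos φ sin λ, z = sin φ).
The central angle between the endpoints is δ = arccos(p₁·p₂) ≈ 0.913 rad (52.3°).
Interpolate at f = 7/9 with slerp weights a = sin((1−f)δ)/sin δ ≈ 0.255, b = sin(fδ)/sin δ ≈ 0.824.
p = a·p₁ + b·p₂ ≈ (0.695, 0.377, 0.612); φ = arcsin(p_z) ≈ 37.75°, λ = atan2(p_y, p_x) ≈ 28.47°.

≈ lat 38°N, lon 28°E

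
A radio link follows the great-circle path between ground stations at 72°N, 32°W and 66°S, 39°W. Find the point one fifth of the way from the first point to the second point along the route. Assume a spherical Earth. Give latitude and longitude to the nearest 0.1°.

Convert each endpoint to a unit vector on the sphere (x = cos φ cos λ, y = cos φ sin λ, z = sin φ).
The central angle between the endpoints is δ = arccos(p₁·p₂) ≈ 2.410 rad (138.1°).
Interpolate at f = 1/5 with slerp weights a = sin((1−f)δ)/sin δ ≈ 1.402, b = sin(fδ)/sin δ ≈ 0.694.
p = a·p₁ + b·p₂ ≈ (0.587, -0.407, 0.700); φ = arcsin(p_z) ≈ 44.42°, λ = atan2(p_y, p_x) ≈ -34.76°.

≈ 44.4°N, 34.8°W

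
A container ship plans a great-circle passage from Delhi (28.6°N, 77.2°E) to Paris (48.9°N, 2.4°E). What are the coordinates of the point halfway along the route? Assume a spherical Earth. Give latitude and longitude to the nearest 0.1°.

≈ (45.1°N, 46.1°E)

From cos δ = sin φ₁ sin φ₂ + cos φ₁ cos φ₂ cos Δλ, the central angle is δ ≈ 1.033 rad (59.2°).
Interpolate at f = 1/2 with slerp weights a = sin((1−f)δ)/sin δ ≈ 0.575, b = sin(fδ)/sin δ ≈ 0.575.
p = a·p₁ + b·p₂ ≈ (0.490, 0.508, 0.709); φ = arcsin(p_z) ≈ 45.12°, λ = atan2(p_y, p_x) ≈ 46.07°.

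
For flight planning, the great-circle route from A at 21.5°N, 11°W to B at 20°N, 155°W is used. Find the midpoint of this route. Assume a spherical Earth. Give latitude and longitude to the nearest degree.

The haversine formula gives a central angle δ ≈ 2.192 rad (125.6°) between the endpoints.
Interpolate at f = 1/2 with slerp weights a = sin((1−f)δ)/sin δ ≈ 1.094, b = sin(fδ)/sin δ ≈ 1.094.
p = a·p₁ + b·p₂ ≈ (0.067, -0.628, 0.775); φ = arcsin(p_z) ≈ 50.79°, λ = atan2(p_y, p_x) ≈ -83.87°.

≈ 51°N, 84°W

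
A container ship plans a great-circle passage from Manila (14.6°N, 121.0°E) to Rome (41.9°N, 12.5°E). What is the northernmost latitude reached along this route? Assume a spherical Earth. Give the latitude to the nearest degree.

≈ 47°N

The great circle lies in the plane with unit normal n̂ = (p₁ × p₂)/|p₁ × p₂|.
Here n̂_z ≈ -0.684; the vertex latitude is φ_max = arccos|n̂_z| ≈ 46.8°.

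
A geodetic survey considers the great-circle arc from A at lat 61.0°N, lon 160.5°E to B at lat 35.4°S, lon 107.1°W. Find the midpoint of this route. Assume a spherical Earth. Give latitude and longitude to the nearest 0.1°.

The haversine formula gives a central angle δ ≈ 2.121 rad (121.5°) between the endpoints.
Interpolate at f = 1/2 with slerp weights a = sin((1−f)δ)/sin δ ≈ 1.024, b = sin(fδ)/sin δ ≈ 1.024.
p = a·p₁ + b·p₂ ≈ (-0.713, -0.632, 0.302); φ = arcsin(p_z) ≈ 17.60°, λ = atan2(p_y, p_x) ≈ -138.46°.

≈ lat 17.6°N, lon 138.5°W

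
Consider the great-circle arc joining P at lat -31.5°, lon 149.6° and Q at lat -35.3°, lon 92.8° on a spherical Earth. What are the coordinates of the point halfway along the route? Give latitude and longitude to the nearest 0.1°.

≈ lat -36.9°, lon 121.9°

Write both endpoints as unit vectors p₁, p₂ with components (cos φ cos λ, cos φ sin λ, sin φ).
The central angle between the endpoints is δ = arccos(p₁·p₂) ≈ 0.819 rad (46.9°).
Interpolate at f = 1/2 with slerp weights a = sin((1−f)δ)/sin δ ≈ 0.545, b = sin(fδ)/sin δ ≈ 0.545.
p = a·p₁ + b·p₂ ≈ (-0.423, 0.679, -0.600); φ = arcsin(p_z) ≈ -36.85°, λ = atan2(p_y, p_x) ≈ 121.88°.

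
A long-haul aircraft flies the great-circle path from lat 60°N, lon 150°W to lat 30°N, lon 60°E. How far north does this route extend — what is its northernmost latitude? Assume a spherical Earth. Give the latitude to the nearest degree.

≈ 77°N

The great circle lies in the plane with unit normal n̂ = (p₁ × p₂)/|p₁ × p₂|.
Here n̂_z ≈ -0.217; the vertex latitude is φ_max = arccos|n̂_z| ≈ 77.5°.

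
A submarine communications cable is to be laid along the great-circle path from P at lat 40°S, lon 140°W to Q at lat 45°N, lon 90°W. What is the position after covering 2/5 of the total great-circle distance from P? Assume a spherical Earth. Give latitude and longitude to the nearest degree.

Convert each endpoint to a unit vector on the sphere (x = cos φ cos λ, y = cos φ sin λ, z = sin φ).
The central angle between the endpoints is δ = arccos(p₁·p₂) ≈ 1.677 rad (96.1°).
Interpolate at f = 2/5 with slerp weights a = sin((1−f)δ)/sin δ ≈ 0.850, b = sin(fδ)/sin δ ≈ 0.625.
p = a·p₁ + b·p₂ ≈ (-0.499, -0.861, -0.104); φ = arcsin(p_z) ≈ -5.97°, λ = atan2(p_y, p_x) ≈ -120.09°.

≈ lat 6°S, lon 120°W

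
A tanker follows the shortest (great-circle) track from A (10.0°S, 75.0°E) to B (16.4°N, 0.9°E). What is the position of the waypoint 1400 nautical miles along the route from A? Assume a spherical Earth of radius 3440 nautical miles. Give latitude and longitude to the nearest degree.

The haversine formula gives a central angle δ ≈ 1.359 rad (77.9°) between the endpoints. The total great-circle distance is δ·R ≈ 1.359 × 3440 ≈ 4676 nmi, so the target fraction is f = 1400/4676 ≈ 0.299.
Interpolate at f ≈ 0.299 with slerp weights a = sin((1−f)δ)/sin δ ≈ 0.833, b = sin(fδ)/sin δ ≈ 0.405.
p = a·p₁ + b·p₂ ≈ (0.601, 0.799, -0.030); φ = arcsin(p_z) ≈ -1.74°, λ = atan2(p_y, p_x) ≈ 53.06°.

≈ (2°S, 53°E)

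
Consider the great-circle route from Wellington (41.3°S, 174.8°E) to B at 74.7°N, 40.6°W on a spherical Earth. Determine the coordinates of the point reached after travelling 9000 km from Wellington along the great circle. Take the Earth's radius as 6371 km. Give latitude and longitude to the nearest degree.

From cos δ = sin φ₁ sin φ₂ + cos φ₁ cos φ₂ cos Δλ, the central angle is δ ≈ 2.495 rad (143.0°). The total great-circle distance is δ·R ≈ 2.495 × 6371 ≈ 15896 km, so the target fraction is f = 9000/15896 ≈ 0.566.
Interpolate at f ≈ 0.566 with slerp weights a = sin((1−f)δ)/sin δ ≈ 1.466, b = sin(fδ)/sin δ ≈ 1.639.
p = a·p₁ + b·p₂ ≈ (-0.768, -0.182, 0.614); φ = arcsin(p_z) ≈ 37.86°, λ = atan2(p_y, p_x) ≈ -166.70°.

≈ 38°N, 167°W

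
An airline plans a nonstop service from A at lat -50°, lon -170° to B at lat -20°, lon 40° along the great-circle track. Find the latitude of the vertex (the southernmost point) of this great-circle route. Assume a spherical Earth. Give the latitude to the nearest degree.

≈ -72°

The great circle lies in the plane with unit normal n̂ = (p₁ × p₂)/|p₁ × p₂|.
Here n̂_z ≈ -0.313; the vertex latitude is φ_max = arccos|n̂_z| ≈ 71.8°.
Check via Clairaut: cos φ_max = |cos φ₁| · sin C = cos(50.0°)·sin(150.9°) ≈ 0.313, again giving ≈ 71.8°.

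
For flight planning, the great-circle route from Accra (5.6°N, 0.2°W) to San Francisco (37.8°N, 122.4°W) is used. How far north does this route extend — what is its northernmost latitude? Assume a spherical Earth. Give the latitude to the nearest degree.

The great circle lies in the plane with unit normal n̂ = (p₁ × p₂)/|p₁ × p₂|.
Here n̂_z ≈ -0.713; the vertex latitude is φ_max = arccos|n̂_z| ≈ 44.5°.
Check via Clairaut: cos φ_max = |cos φ₁| · sin C = cos(5.6°)·sin(45.8°) ≈ 0.713, again giving ≈ 44.5°.

≈ 45°N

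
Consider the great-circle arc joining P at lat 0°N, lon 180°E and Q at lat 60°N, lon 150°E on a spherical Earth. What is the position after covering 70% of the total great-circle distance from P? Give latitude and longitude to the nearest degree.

≈ lat 43°N, lon 164°E

Convert each endpoint to a unit vector on the sphere (x = cos φ cos λ, y = cos φ sin λ, z = sin φ).
The central angle between the endpoints is δ = arccos(p₁·p₂) ≈ 1.123 rad (64.3°).
Interpolate at f = 0.70 with slerp weights a = sin((1−f)δ)/sin δ ≈ 0.367, b = sin(fδ)/sin δ ≈ 0.785.
p = a·p₁ + b·p₂ ≈ (-0.707, 0.196, 0.680); φ = arcsin(p_z) ≈ 42.83°, λ = atan2(p_y, p_x) ≈ 164.48°.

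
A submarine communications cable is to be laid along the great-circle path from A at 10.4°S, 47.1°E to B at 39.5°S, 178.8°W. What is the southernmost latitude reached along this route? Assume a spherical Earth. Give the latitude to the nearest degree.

The great circle lies in the plane with unit normal n̂ = (p₁ × p₂)/|p₁ × p₂|.
Here n̂_z ≈ +0.599; the vertex latitude is φ_max = arccos|n̂_z| ≈ 53.2°.

≈ 53°S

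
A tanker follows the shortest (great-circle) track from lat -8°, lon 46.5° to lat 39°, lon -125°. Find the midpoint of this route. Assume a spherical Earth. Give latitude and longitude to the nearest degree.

≈ lat 63°, lon 19°

Write both endpoints as unit vectors p₁, p₂ with components (cos φ cos λ, cos φ sin λ, sin φ).
The central angle between the endpoints is δ = arccos(p₁·p₂) ≈ 2.584 rad (148.1°).
Interpolate at f = 1/2 with slerp weights a = sin((1−f)δ)/sin δ ≈ 1.818, b = sin(fδ)/sin δ ≈ 1.818.
p = a·p₁ + b·p₂ ≈ (0.429, 0.149, 0.891); φ = arcsin(p_z) ≈ 63.01°, λ = atan2(p_y, p_x) ≈ 19.11°.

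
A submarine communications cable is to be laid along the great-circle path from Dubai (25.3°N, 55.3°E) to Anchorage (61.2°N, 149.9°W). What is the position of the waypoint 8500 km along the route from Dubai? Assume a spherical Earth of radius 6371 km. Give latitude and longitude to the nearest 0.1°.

The haversine formula gives a central angle δ ≈ 1.590 rad (91.1°) between the endpoints. The total great-circle distance is δ·R ≈ 1.590 × 6371 ≈ 10132 km, so the target fraction is f = 8500/10132 ≈ 0.839.
Interpolate at f ≈ 0.839 with slerp weights a = sin((1−f)δ)/sin δ ≈ 0.253, b = sin(fδ)/sin δ ≈ 0.972.
p = a·p₁ + b·p₂ ≈ (-0.275, -0.047, 0.960); φ = arcsin(p_z) ≈ 73.82°, λ = atan2(p_y, p_x) ≈ -170.39°.

≈ (73.8°N, 170.4°W)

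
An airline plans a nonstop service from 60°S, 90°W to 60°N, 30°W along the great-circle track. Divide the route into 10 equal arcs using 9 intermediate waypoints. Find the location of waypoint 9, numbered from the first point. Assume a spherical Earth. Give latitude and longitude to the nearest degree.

Write both endpoints as unit vectors p₁, p₂ with components (cos φ cos λ, cos φ sin λ, sin φ).
The central angle between the endpoints is δ = arccos(p₁·p₂) ≈ 2.246 rad (128.7°).
Interpolate at f = 9/10 with slerp weights a = sin((1−f)δ)/sin δ ≈ 0.285, b = sin(fδ)/sin δ ≈ 1.153.
p = a·p₁ + b·p₂ ≈ (0.499, -0.431, 0.752); φ = arcsin(p_z) ≈ 48.73°, λ = atan2(p_y, p_x) ≈ -40.79°.

≈ 49°N, 41°W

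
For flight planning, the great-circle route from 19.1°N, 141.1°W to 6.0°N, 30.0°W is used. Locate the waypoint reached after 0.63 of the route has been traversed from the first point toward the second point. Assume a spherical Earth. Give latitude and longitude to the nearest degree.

Convert each endpoint to a unit vector on the sphere (x = cos φ cos λ, y = cos φ sin λ, z = sin φ).
The central angle between the endpoints is δ = arccos(p₁·p₂) ≈ 1.880 rad (107.7°).
Interpolate at f = 0.63 with slerp weights a = sin((1−f)δ)/sin δ ≈ 0.673, b = sin(fδ)/sin δ ≈ 0.972.
p = a·p₁ + b·p₂ ≈ (0.343, -0.883, 0.322); φ = arcsin(p_z) ≈ 18.77°, λ = atan2(p_y, p_x) ≈ -68.78°.

≈ 19°N, 69°W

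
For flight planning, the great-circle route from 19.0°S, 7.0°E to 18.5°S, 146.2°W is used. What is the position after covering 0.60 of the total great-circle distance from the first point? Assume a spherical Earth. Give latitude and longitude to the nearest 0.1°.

≈ 53.3°S, 92.8°W

The haversine formula gives a central angle δ ≈ 2.342 rad (134.2°) between the endpoints.
Interpolate at f = 0.60 with slerp weights a = sin((1−f)δ)/sin δ ≈ 1.124, b = sin(fδ)/sin δ ≈ 1.376.
p = a·p₁ + b·p₂ ≈ (-0.030, -0.596, -0.802); φ = arcsin(p_z) ≈ -53.35°, λ = atan2(p_y, p_x) ≈ -92.83°.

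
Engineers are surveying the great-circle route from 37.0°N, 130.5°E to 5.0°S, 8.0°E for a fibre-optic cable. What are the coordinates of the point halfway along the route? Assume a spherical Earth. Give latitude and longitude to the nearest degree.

Write both endpoints as unit vectors p₁, p₂ with components (cos φ cos λ, cos φ sin λ, sin φ).
The central angle between the endpoints is δ = arccos(p₁·p₂) ≈ 2.071 rad (118.7°).
Interpolate at f = 1/2 with slerp weights a = sin((1−f)δ)/sin δ ≈ 0.981, b = sin(fδ)/sin δ ≈ 0.981.
p = a·p₁ + b·p₂ ≈ (0.459, 0.731, 0.505); φ = arcsin(p_z) ≈ 30.31°, λ = atan2(p_y, p_x) ≈ 57.91°.

≈ 30°N, 58°E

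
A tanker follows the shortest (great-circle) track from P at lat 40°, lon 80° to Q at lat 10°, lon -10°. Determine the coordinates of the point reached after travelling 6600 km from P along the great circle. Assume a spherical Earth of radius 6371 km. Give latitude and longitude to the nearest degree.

≈ lat 25°, lon 10°

Write both endpoints as unit vectors p₁, p₂ with components (cos φ cos λ, cos φ sin λ, sin φ).
The central angle between the endpoints is δ = arccos(p₁·p₂) ≈ 1.459 rad (83.6°). The total great-circle distance is δ·R ≈ 1.459 × 6371 ≈ 9295 km, so the target fraction is f = 6600/9295 ≈ 0.710.
Interpolate at f ≈ 0.710 with slerp weights a = sin((1−f)δ)/sin δ ≈ 0.413, b = sin(fδ)/sin δ ≈ 0.866.
p = a·p₁ + b·p₂ ≈ (0.895, 0.164, 0.416); φ = arcsin(p_z) ≈ 24.57°, λ = atan2(p_y, p_x) ≈ 10.36°.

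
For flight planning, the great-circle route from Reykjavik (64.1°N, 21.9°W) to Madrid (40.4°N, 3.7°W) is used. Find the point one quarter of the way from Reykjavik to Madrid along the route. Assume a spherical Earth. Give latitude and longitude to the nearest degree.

Write both endpoints as unit vectors p₁, p₂ with components (cos φ cos λ, cos φ sin λ, sin φ).
The central angle between the endpoints is δ = arccos(p₁·p₂) ≈ 0.453 rad (26.0°).
Interpolate at f = 1/4 with slerp weights a = sin((1−f)δ)/sin δ ≈ 0.761, b = sin(fδ)/sin δ ≈ 0.258.
p = a·p₁ + b·p₂ ≈ (0.505, -0.137, 0.852); φ = arcsin(p_z) ≈ 58.46°, λ = atan2(p_y, p_x) ≈ -15.16°.

≈ 58°N, 15°W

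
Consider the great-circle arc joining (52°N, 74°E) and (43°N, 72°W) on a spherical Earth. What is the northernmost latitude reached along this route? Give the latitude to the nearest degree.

The great circle lies in the plane with unit normal n̂ = (p₁ × p₂)/|p₁ × p₂|.
Here n̂_z ≈ -0.255; the vertex latitude is φ_max = arccos|n̂_z| ≈ 75.2°.
Check via Clairaut: cos φ_max = |cos φ₁| · sin C = cos(52.0°)·sin(24.5°) ≈ 0.255, again giving ≈ 75.2°.

≈ 75°N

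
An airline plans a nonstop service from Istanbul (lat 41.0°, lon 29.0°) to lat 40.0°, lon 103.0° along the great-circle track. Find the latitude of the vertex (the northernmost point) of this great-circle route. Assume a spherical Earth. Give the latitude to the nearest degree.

The great circle lies in the plane with unit normal n̂ = (p₁ × p₂)/|p₁ × p₂|.
Here n̂_z ≈ +0.683; the vertex latitude is φ_max = arccos|n̂_z| ≈ 46.9°.
Check via Clairaut: cos φ_max = |cos φ₁| · sin C = cos(41.0°)·sin(64.8°) ≈ 0.683, again giving ≈ 46.9°.

≈ 47°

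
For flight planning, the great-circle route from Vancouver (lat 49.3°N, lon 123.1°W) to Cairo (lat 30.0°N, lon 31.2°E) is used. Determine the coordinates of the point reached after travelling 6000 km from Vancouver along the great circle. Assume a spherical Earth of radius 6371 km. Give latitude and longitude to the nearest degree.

≈ lat 69°N, lon 2°W

Convert each endpoint to a unit vector on the sphere (x = cos φ cos λ, y = cos φ sin λ, z = sin φ).
The central angle between the endpoints is δ = arccos(p₁·p₂) ≈ 1.701 rad (97.5°). The total great-circle distance is δ·R ≈ 1.701 × 6371 ≈ 10837 km, so the target fraction is f = 6000/10837 ≈ 0.554.
Interpolate at f ≈ 0.554 with slerp weights a = sin((1−f)δ)/sin δ ≈ 0.694, b = sin(fδ)/sin δ ≈ 0.815.
p = a·p₁ + b·p₂ ≈ (0.357, -0.013, 0.934); φ = arcsin(p_z) ≈ 69.08°, λ = atan2(p_y, p_x) ≈ -2.15°.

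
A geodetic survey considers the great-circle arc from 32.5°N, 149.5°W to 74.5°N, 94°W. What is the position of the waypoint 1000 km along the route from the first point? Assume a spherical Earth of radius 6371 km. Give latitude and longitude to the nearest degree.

Write both endpoints as unit vectors p₁, p₂ with components (cos φ cos λ, cos φ sin λ, sin φ).
The central angle between the endpoints is δ = arccos(p₁·p₂) ≈ 0.869 rad (49.8°). The total great-circle distance is δ·R ≈ 0.869 × 6371 ≈ 5538 km, so the target fraction is f = 1000/5538 ≈ 0.181.
Interpolate at f ≈ 0.181 with slerp weights a = sin((1−f)δ)/sin δ ≈ 0.856, b = sin(fδ)/sin δ ≈ 0.205.
p = a·p₁ + b·p₂ ≈ (-0.626, -0.421, 0.657); φ = arcsin(p_z) ≈ 41.07°, λ = atan2(p_y, p_x) ≈ -146.07°.

≈ 41°N, 146°W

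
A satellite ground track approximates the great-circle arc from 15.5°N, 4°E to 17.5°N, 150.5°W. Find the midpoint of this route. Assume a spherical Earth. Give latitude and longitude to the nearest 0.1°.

Write both endpoints as unit vectors p₁, p₂ with components (cos φ cos λ, cos φ sin λ, sin φ).
The central angle between the endpoints is δ = arccos(p₁·p₂) ≈ 2.418 rad (138.5°).
Interpolate at f = 1/2 with slerp weights a = sin((1−f)δ)/sin δ ≈ 1.412, b = sin(fδ)/sin δ ≈ 1.412.
p = a·p₁ + b·p₂ ≈ (0.185, -0.568, 0.802); φ = arcsin(p_z) ≈ 53.30°, λ = atan2(p_y, p_x) ≈ -71.94°.

≈ 53.3°N, 71.9°W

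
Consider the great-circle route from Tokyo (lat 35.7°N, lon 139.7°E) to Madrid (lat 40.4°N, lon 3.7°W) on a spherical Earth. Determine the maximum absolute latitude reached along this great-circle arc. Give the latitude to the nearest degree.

≈ 68°N

The great circle lies in the plane with unit normal n̂ = (p₁ × p₂)/|p₁ × p₂|.
Here n̂_z ≈ -0.371; the vertex latitude is φ_max = arccos|n̂_z| ≈ 68.2°.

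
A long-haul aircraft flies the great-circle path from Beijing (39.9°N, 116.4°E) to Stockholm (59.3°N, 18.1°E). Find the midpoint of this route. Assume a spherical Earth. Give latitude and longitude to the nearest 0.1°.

Convert each endpoint to a unit vector on the sphere (x = cos φ cos λ, y = cos φ sin λ, z = sin φ).
The central angle between the endpoints is δ = arccos(p₁·p₂) ≈ 1.053 rad (60.3°).
Interpolate at f = 1/2 with slerp weights a = sin((1−f)δ)/sin δ ≈ 0.578, b = sin(fδ)/sin δ ≈ 0.578.
p = a·p₁ + b·p₂ ≈ (0.083, 0.489, 0.868); φ = arcsin(p_z) ≈ 60.25°, λ = atan2(p_y, p_x) ≈ 80.33°.

≈ 60.3°N, 80.3°E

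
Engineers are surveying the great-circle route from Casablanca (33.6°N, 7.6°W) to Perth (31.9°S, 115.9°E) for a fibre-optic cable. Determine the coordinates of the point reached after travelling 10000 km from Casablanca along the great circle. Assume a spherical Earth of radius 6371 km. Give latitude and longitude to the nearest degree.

≈ (12°S, 74°E)

From cos δ = sin φ₁ sin φ₂ + cos φ₁ cos φ₂ cos Δλ, the central angle is δ ≈ 2.322 rad (133.1°). The total great-circle distance is δ·R ≈ 2.322 × 6371 ≈ 14795 km, so the target fraction is f = 10000/14795 ≈ 0.676.
Interpolate at f ≈ 0.676 with slerp weights a = sin((1−f)δ)/sin δ ≈ 0.936, b = sin(fδ)/sin δ ≈ 1.369.
p = a·p₁ + b·p₂ ≈ (0.265, 0.942, -0.205); φ = arcsin(p_z) ≈ -11.86°, λ = atan2(p_y, p_x) ≈ 74.30°.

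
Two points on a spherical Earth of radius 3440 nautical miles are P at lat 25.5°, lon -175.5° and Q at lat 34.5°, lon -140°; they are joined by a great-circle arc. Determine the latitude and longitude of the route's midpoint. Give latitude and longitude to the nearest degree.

The haversine formula gives a central angle δ ≈ 0.556 rad (31.9°) between the endpoints.
Interpolate at f = 1/2 with slerp weights a = sin((1−f)δ)/sin δ ≈ 0.520, b = sin(fδ)/sin δ ≈ 0.520.
p = a·p₁ + b·p₂ ≈ (-0.796, -0.312, 0.518); φ = arcsin(p_z) ≈ 31.22°, λ = atan2(p_y, p_x) ≈ -158.58°.

≈ lat 31°, lon -159°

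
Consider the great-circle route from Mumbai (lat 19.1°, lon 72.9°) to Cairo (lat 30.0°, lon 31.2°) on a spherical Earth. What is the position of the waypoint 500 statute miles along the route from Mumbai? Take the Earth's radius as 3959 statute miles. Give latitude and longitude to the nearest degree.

Convert each endpoint to a unit vector on the sphere (x = cos φ cos λ, y = cos φ sin λ, z = sin φ).
The central angle between the endpoints is δ = arccos(p₁·p₂) ≈ 0.685 rad (39.2°). The total great-circle distance is δ·R ≈ 0.685 × 3959 ≈ 2711 mi, so the target fraction is f = 500/2711 ≈ 0.184.
Interpolate at f ≈ 0.184 with slerp weights a = sin((1−f)δ)/sin δ ≈ 0.838, b = sin(fδ)/sin δ ≈ 0.199.
p = a·p₁ + b·p₂ ≈ (0.380, 0.846, 0.374); φ = arcsin(p_z) ≈ 21.94°, λ = atan2(p_y, p_x) ≈ 65.79°.

≈ lat 22°, lon 66°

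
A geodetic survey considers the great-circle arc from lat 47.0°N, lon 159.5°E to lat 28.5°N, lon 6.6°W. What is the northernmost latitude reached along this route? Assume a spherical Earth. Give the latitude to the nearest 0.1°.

The great circle lies in the plane with unit normal n̂ = (p₁ × p₂)/|p₁ × p₂|.
Here n̂_z ≈ -0.148; the vertex latitude is φ_max = arccos|n̂_z| ≈ 81.5°.
Check via Clairaut: cos φ_max = |cos φ₁| · sin C = cos(47.0°)·sin(12.5°) ≈ 0.148, again giving ≈ 81.5°.

≈ 81.5°N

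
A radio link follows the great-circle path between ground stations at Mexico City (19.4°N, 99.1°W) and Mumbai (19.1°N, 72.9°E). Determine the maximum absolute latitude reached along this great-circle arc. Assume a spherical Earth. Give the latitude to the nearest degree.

≈ 79°N

The great circle lies in the plane with unit normal n̂ = (p₁ × p₂)/|p₁ × p₂|.
Here n̂_z ≈ +0.196; the vertex latitude is φ_max = arccos|n̂_z| ≈ 78.7°.
Check via Clairaut: cos φ_max = |cos φ₁| · sin C = cos(19.4°)·sin(12.0°) ≈ 0.196, again giving ≈ 78.7°.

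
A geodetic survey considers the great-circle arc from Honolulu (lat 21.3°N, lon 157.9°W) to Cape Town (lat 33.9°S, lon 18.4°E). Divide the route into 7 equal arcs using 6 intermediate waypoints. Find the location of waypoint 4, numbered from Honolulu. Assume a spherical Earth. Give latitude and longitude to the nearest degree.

Write both endpoints as unit vectors p₁, p₂ with components (cos φ cos λ, cos φ sin λ, sin φ).
The central angle between the endpoints is δ = arccos(p₁·p₂) ≈ 2.914 rad (167.0°).
Interpolate at f = 4/7 with slerp weights a = sin((1−f)δ)/sin δ ≈ 4.212, b = sin(fδ)/sin δ ≈ 4.420.
p = a·p₁ + b·p₂ ≈ (-0.155, -0.318, -0.935); φ = arcsin(p_z) ≈ -69.26°, λ = atan2(p_y, p_x) ≈ -115.94°.

≈ lat 69°S, lon 116°W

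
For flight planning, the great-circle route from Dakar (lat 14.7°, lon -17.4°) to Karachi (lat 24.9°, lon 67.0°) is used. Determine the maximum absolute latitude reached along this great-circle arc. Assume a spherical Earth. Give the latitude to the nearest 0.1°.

The great circle lies in the plane with unit normal n̂ = (p₁ × p₂)/|p₁ × p₂|.
Here n̂_z ≈ +0.890; the vertex latitude is φ_max = arccos|n̂_z| ≈ 27.2°.
Check via Clairaut: cos φ_max = |cos φ₁| · sin C = cos(14.7°)·sin(66.9°) ≈ 0.890, again giving ≈ 27.2°.

≈ 27.2°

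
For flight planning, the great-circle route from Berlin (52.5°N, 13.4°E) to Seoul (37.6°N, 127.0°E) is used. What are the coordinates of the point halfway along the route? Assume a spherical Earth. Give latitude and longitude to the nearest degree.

≈ 61°N, 82°E

The haversine formula gives a central angle δ ≈ 1.276 rad (73.1°) between the endpoints.
Interpolate at f = 1/2 with slerp weights a = sin((1−f)δ)/sin δ ≈ 0.622, b = sin(fδ)/sin δ ≈ 0.622.
p = a·p₁ + b·p₂ ≈ (0.072, 0.482, 0.873); φ = arcsin(p_z) ≈ 60.86°, λ = atan2(p_y, p_x) ≈ 81.52°.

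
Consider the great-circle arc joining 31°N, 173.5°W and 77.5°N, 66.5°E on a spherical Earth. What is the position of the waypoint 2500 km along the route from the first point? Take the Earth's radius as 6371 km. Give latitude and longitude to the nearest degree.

≈ 53°N, 179°E

Convert each endpoint to a unit vector on the sphere (x = cos φ cos λ, y = cos φ sin λ, z = sin φ).
The central angle between the endpoints is δ = arccos(p₁·p₂) ≈ 1.148 rad (65.8°). The total great-circle distance is δ·R ≈ 1.148 × 6371 ≈ 7316 km, so the target fraction is f = 2500/7316 ≈ 0.342.
Interpolate at f ≈ 0.342 with slerp weights a = sin((1−f)δ)/sin δ ≈ 0.752, b = sin(fδ)/sin δ ≈ 0.419.
p = a·p₁ + b·p₂ ≈ (-0.604, 0.010, 0.797); φ = arcsin(p_z) ≈ 52.81°, λ = atan2(p_y, p_x) ≈ 179.03°.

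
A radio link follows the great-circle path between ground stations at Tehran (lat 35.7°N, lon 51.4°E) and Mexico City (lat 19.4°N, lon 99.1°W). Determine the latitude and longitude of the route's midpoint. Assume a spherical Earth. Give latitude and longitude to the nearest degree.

Convert each endpoint to a unit vector on the sphere (x = cos φ cos λ, y = cos φ sin λ, z = sin φ).
The central angle between the endpoints is δ = arccos(p₁·p₂) ≈ 2.063 rad (118.2°).
Interpolate at f = 1/2 with slerp weights a = sin((1−f)δ)/sin δ ≈ 0.974, b = sin(fδ)/sin δ ≈ 0.974.
p = a·p₁ + b·p₂ ≈ (0.348, -0.289, 0.892); φ = arcsin(p_z) ≈ 63.10°, λ = atan2(p_y, p_x) ≈ -39.69°.

≈ lat 63°N, lon 40°W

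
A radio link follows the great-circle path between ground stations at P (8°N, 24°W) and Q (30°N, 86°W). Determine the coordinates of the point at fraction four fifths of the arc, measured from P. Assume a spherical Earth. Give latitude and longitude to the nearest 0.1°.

From cos δ = sin φ₁ sin φ₂ + cos φ₁ cos φ₂ cos Δλ, the central angle is δ ≈ 1.079 rad (61.8°).
Interpolate at f = 4/5 with slerp weights a = sin((1−f)δ)/sin δ ≈ 0.243, b = sin(fδ)/sin δ ≈ 0.862.
p = a·p₁ + b·p₂ ≈ (0.272, -0.843, 0.465); φ = arcsin(p_z) ≈ 27.70°, λ = atan2(p_y, p_x) ≈ -72.12°.

≈ (27.7°N, 72.1°W)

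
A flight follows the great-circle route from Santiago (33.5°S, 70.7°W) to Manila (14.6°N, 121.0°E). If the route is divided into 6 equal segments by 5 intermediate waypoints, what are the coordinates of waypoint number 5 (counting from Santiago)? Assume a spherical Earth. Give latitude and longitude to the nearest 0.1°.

The haversine formula gives a central angle δ ≈ 2.763 rad (158.3°) between the endpoints.
Interpolate at f = 5/6 with slerp weights a = sin((1−f)δ)/sin δ ≈ 1.204, b = sin(fδ)/sin δ ≈ 2.014.
p = a·p₁ + b·p₂ ≈ (-0.672, 0.724, -0.157); φ = arcsin(p_z) ≈ -9.01°, λ = atan2(p_y, p_x) ≈ 132.89°.

≈ 9.0°S, 132.9°E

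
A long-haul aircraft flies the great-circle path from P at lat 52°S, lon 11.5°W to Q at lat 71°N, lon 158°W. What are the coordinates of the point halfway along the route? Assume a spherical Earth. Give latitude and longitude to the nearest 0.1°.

≈ lat 22.1°N, lon 39.1°W

Convert each endpoint to a unit vector on the sphere (x = cos φ cos λ, y = cos φ sin λ, z = sin φ).
The central angle between the endpoints is δ = arccos(p₁·p₂) ≈ 2.719 rad (155.8°).
Interpolate at f = 1/2 with slerp weights a = sin((1−f)δ)/sin δ ≈ 2.387, b = sin(fδ)/sin δ ≈ 2.387.
p = a·p₁ + b·p₂ ≈ (0.719, -0.584, 0.376); φ = arcsin(p_z) ≈ 22.08°, λ = atan2(p_y, p_x) ≈ -39.07°.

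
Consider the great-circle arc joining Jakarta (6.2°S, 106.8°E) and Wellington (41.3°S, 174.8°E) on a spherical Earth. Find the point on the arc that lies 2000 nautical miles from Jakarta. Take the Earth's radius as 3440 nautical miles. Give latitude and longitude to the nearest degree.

Write both endpoints as unit vectors p₁, p₂ with components (cos φ cos λ, cos φ sin λ, sin φ).
The central angle between the endpoints is δ = arccos(p₁·p₂) ≈ 1.212 rad (69.4°). The total great-circle distance is δ·R ≈ 1.212 × 3440 ≈ 4170 nmi, so the target fraction is f = 2000/4170 ≈ 0.480.
Interpolate at f ≈ 0.480 with slerp weights a = sin((1−f)δ)/sin δ ≈ 0.630, b = sin(fδ)/sin δ ≈ 0.587.
p = a·p₁ + b·p₂ ≈ (-0.620, 0.639, -0.455); φ = arcsin(p_z) ≈ -27.07°, λ = atan2(p_y, p_x) ≈ 134.11°.

≈ (27°S, 134°E)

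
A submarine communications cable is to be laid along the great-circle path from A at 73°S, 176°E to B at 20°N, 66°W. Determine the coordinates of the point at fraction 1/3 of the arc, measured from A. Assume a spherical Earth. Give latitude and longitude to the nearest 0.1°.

≈ 54.0°S, 94.9°W

Convert each endpoint to a unit vector on the sphere (x = cos φ cos λ, y = cos φ sin λ, z = sin φ).
The central angle between the endpoints is δ = arccos(p₁·p₂) ≈ 2.044 rad (117.1°).
Interpolate at f = 1/3 with slerp weights a = sin((1−f)δ)/sin δ ≈ 1.099, b = sin(fδ)/sin δ ≈ 0.708.
p = a·p₁ + b·p₂ ≈ (-0.050, -0.585, -0.809); φ = arcsin(p_z) ≈ -54.03°, λ = atan2(p_y, p_x) ≈ -94.90°.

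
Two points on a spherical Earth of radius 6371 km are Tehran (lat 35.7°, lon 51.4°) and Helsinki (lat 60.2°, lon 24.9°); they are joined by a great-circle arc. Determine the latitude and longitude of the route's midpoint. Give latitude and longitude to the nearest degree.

≈ lat 49°, lon 41°

Convert each endpoint to a unit vector on the sphere (x = cos φ cos λ, y = cos φ sin λ, z = sin φ).
The central angle between the endpoints is δ = arccos(p₁·p₂) ≈ 0.521 rad (29.8°).
Interpolate at f = 1/2 with slerp weights a = sin((1−f)δ)/sin δ ≈ 0.517, b = sin(fδ)/sin δ ≈ 0.517.
p = a·p₁ + b·p₂ ≈ (0.495, 0.437, 0.751); φ = arcsin(p_z) ≈ 48.67°, λ = atan2(p_y, p_x) ≈ 41.39°.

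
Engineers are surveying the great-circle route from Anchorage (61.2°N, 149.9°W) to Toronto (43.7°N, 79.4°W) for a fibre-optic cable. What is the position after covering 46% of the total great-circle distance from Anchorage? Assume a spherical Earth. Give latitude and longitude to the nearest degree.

≈ 58°N, 110°W

The haversine formula gives a central angle δ ≈ 0.765 rad (43.8°) between the endpoints.
Interpolate at f = 0.46 with slerp weights a = sin((1−f)δ)/sin δ ≈ 0.580, b = sin(fδ)/sin δ ≈ 0.498.
p = a·p₁ + b·p₂ ≈ (-0.175, -0.494, 0.852); φ = arcsin(p_z) ≈ 58.40°, λ = atan2(p_y, p_x) ≈ -109.56°.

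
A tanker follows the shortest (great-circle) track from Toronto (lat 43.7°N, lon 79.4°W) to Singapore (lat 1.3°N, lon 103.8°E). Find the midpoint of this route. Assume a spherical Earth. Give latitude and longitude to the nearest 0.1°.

Write both endpoints as unit vectors p₁, p₂ with components (cos φ cos λ, cos φ sin λ, sin φ).
The central angle between the endpoints is δ = arccos(p₁·p₂) ≈ 2.355 rad (134.9°).
Interpolate at f = 1/2 with slerp weights a = sin((1−f)δ)/sin δ ≈ 1.304, b = sin(fδ)/sin δ ≈ 1.304.
p = a·p₁ + b·p₂ ≈ (-0.138, 0.339, 0.931); φ = arcsin(p_z) ≈ 68.52°, λ = atan2(p_y, p_x) ≈ 112.06°.

≈ lat 68.5°N, lon 112.1°E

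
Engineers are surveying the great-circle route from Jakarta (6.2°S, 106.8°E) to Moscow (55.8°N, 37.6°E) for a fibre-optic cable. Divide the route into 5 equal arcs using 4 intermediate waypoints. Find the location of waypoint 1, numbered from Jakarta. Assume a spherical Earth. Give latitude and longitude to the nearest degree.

Write both endpoints as unit vectors p₁, p₂ with components (cos φ cos λ, cos φ sin λ, sin φ).
The central angle between the endpoints is δ = arccos(p₁·p₂) ≈ 1.461 rad (83.7°).
Interpolate at f = 1/5 with slerp weights a = sin((1−f)δ)/sin δ ≈ 0.926, b = sin(fδ)/sin δ ≈ 0.290.
p = a·p₁ + b·p₂ ≈ (-0.137, 0.981, 0.140); φ = arcsin(p_z) ≈ 8.03°, λ = atan2(p_y, p_x) ≈ 97.95°.

≈ 8°N, 98°E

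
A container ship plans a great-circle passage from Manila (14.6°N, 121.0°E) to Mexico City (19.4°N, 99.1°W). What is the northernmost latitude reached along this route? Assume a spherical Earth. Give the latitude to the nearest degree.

The great circle lies in the plane with unit normal n̂ = (p₁ × p₂)/|p₁ × p₂|.
Here n̂_z ≈ +0.745; the vertex latitude is φ_max = arccos|n̂_z| ≈ 41.8°.
Check via Clairaut: cos φ_max = |cos φ₁| · sin C = cos(14.6°)·sin(50.4°) ≈ 0.745, again giving ≈ 41.8°.

≈ 42°N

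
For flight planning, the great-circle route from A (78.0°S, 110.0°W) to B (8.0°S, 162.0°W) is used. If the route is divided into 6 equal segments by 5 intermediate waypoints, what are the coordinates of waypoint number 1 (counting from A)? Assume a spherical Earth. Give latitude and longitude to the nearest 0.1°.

≈ (68.2°S, 138.1°W)

Write both endpoints as unit vectors p₁, p₂ with components (cos φ cos λ, cos φ sin λ, sin φ).
The central angle between the endpoints is δ = arccos(p₁·p₂) ≈ 1.305 rad (74.8°).
Interpolate at f = 1/6 with slerp weights a = sin((1−f)δ)/sin δ ≈ 0.918, b = sin(fδ)/sin δ ≈ 0.224.
p = a·p₁ + b·p₂ ≈ (-0.276, -0.248, -0.929); φ = arcsin(p_z) ≈ -68.24°, λ = atan2(p_y, p_x) ≈ -138.08°.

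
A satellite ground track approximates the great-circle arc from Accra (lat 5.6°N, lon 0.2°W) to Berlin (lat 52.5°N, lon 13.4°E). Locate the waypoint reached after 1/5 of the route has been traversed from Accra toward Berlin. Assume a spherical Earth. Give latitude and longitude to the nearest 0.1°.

≈ lat 15.1°N, lon 1.7°E

The haversine formula gives a central angle δ ≈ 0.842 rad (48.2°) between the endpoints.
Interpolate at f = 1/5 with slerp weights a = sin((1−f)δ)/sin δ ≈ 0.836, b = sin(fδ)/sin δ ≈ 0.225.
p = a·p₁ + b·p₂ ≈ (0.965, 0.029, 0.260); φ = arcsin(p_z) ≈ 15.06°, λ = atan2(p_y, p_x) ≈ 1.71°.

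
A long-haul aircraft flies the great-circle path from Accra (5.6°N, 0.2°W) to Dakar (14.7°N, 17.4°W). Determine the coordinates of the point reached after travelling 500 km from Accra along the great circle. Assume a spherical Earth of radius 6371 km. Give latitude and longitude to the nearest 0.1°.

≈ 7.8°N, 4.1°W

Convert each endpoint to a unit vector on the sphere (x = cos φ cos λ, y = cos φ sin λ, z = sin φ).
The central angle between the endpoints is δ = arccos(p₁·p₂) ≈ 0.335 rad (19.2°). The total great-circle distance is δ·R ≈ 0.335 × 6371 ≈ 2135 km, so the target fraction is f = 500/2135 ≈ 0.234.
Interpolate at f ≈ 0.234 with slerp weights a = sin((1−f)δ)/sin δ ≈ 0.772, b = sin(fδ)/sin δ ≈ 0.238.
p = a·p₁ + b·p₂ ≈ (0.988, -0.072, 0.136); φ = arcsin(p_z) ≈ 7.81°, λ = atan2(p_y, p_x) ≈ -4.15°.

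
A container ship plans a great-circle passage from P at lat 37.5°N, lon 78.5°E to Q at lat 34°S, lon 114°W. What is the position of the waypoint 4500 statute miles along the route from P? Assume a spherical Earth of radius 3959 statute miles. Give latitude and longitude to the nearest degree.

Write both endpoints as unit vectors p₁, p₂ with components (cos φ cos λ, cos φ sin λ, sin φ).
The central angle between the endpoints is δ = arccos(p₁·p₂) ≈ 2.954 rad (169.3°). The total great-circle distance is δ·R ≈ 2.954 × 3959 ≈ 11697 mi, so the target fraction is f = 4500/11697 ≈ 0.385.
Interpolate at f ≈ 0.385 with slerp weights a = sin((1−f)δ)/sin δ ≈ 5.212, b = sin(fδ)/sin δ ≈ 4.877.
p = a·p₁ + b·p₂ ≈ (-0.820, 0.359, 0.446); φ = arcsin(p_z) ≈ 26.49°, λ = atan2(p_y, p_x) ≈ 156.38°.

≈ lat 26°N, lon 156°E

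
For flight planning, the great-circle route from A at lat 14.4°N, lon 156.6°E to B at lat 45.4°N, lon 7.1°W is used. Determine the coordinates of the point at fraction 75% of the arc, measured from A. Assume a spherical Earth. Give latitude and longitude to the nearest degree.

From cos δ = sin φ₁ sin φ₂ + cos φ₁ cos φ₂ cos Δλ, the central angle is δ ≈ 2.067 rad (118.4°).
Interpolate at f = 0.75 with slerp weights a = sin((1−f)δ)/sin δ ≈ 0.562, b = sin(fδ)/sin δ ≈ 1.137.
p = a·p₁ + b·p₂ ≈ (0.293, 0.117, 0.949); φ = arcsin(p_z) ≈ 71.61°, λ = atan2(p_y, p_x) ≈ 21.85°.

≈ lat 72°N, lon 22°E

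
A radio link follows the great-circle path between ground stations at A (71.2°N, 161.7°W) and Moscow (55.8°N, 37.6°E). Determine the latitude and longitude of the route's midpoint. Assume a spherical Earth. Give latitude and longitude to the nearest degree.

From cos δ = sin φ₁ sin φ₂ + cos φ₁ cos φ₂ cos Δλ, the central angle is δ ≈ 0.912 rad (52.3°).
Interpolate at f = 1/2 with slerp weights a = sin((1−f)δ)/sin δ ≈ 0.557, b = sin(fδ)/sin δ ≈ 0.557.
p = a·p₁ + b·p₂ ≈ (0.078, 0.135, 0.988); φ = arcsin(p_z) ≈ 81.06°, λ = atan2(p_y, p_x) ≈ 60.04°.

≈ (81°N, 60°E)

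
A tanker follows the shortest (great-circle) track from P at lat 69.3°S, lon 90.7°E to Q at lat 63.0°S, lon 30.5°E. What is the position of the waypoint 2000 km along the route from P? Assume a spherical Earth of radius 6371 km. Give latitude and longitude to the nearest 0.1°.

≈ lat 66.6°S, lon 42.0°E

Convert each endpoint to a unit vector on the sphere (x = cos φ cos λ, y = cos φ sin λ, z = sin φ).
The central angle between the endpoints is δ = arccos(p₁·p₂) ≈ 0.420 rad (24.0°). The total great-circle distance is δ·R ≈ 0.420 × 6371 ≈ 2673 km, so the target fraction is f = 2000/2673 ≈ 0.748.
Interpolate at f ≈ 0.748 with slerp weights a = sin((1−f)δ)/sin δ ≈ 0.259, b = sin(fδ)/sin δ ≈ 0.758.
p = a·p₁ + b·p₂ ≈ (0.295, 0.266, -0.918); φ = arcsin(p_z) ≈ -66.57°, λ = atan2(p_y, p_x) ≈ 42.02°.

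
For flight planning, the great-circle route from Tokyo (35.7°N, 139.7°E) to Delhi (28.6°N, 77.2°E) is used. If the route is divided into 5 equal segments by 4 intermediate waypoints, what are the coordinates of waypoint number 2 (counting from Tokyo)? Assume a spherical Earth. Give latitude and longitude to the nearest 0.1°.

From cos δ = sin φ₁ sin φ₂ + cos φ₁ cos φ₂ cos Δλ, the central angle is δ ≈ 0.917 rad (52.5°).
Interpolate at f = 2/5 with slerp weights a = sin((1−f)δ)/sin δ ≈ 0.659, b = sin(fδ)/sin δ ≈ 0.452.
p = a·p₁ + b·p₂ ≈ (-0.320, 0.733, 0.601); φ = arcsin(p_z) ≈ 36.91°, λ = atan2(p_y, p_x) ≈ 113.60°.

≈ 36.9°N, 113.6°E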